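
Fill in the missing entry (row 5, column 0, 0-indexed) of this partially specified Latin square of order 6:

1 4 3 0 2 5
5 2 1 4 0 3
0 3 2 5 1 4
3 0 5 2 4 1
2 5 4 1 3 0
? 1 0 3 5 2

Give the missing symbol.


Row 5 contains symbols [0, 1, 2, 3, 5] — missing [4].
Column 0 contains symbols [0, 1, 2, 3, 5] — missing [4].
The missing symbol must appear in both missing sets; intersection = [4].
Therefore the hidden value is 4.

Missing value = 4.


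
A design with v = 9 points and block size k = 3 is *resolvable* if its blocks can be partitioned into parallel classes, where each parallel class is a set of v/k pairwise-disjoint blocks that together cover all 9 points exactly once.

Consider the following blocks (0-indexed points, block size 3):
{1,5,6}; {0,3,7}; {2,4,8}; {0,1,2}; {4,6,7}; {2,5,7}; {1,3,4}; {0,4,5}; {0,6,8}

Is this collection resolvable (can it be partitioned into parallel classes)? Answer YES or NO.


v = 9, block size k = 3, number of blocks = 9.
For resolvability, blocks must partition into parallel classes of size v/k = 3.
Total blocks must therefore be a multiple of 3: 9 = 3·3 + 0 ⇒ divisible ✓.
Consider block {0,1,2}. The only other block(s) in the collection disjoint from it are {4,6,7} — just 1 block(s). Any parallel class containing {0,1,2} would need 2 other blocks each disjoint from it, so no parallel class of size 3 can contain {0,1,2}.
Since every block must belong to some parallel class in a resolution, the collection cannot be partitioned into parallel classes.
Resolvable? NO.

NO


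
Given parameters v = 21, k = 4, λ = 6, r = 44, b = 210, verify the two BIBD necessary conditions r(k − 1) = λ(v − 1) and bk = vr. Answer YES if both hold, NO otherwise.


Condition (i): r(k − 1) = 44·3 = 132; λ(v − 1) = 6·20 = 120. Match? NO.
Condition (ii): bk = 210·4 = 840; vr = 21·44 = 924. Match? NO.
Both conditions hold? NO.

NO


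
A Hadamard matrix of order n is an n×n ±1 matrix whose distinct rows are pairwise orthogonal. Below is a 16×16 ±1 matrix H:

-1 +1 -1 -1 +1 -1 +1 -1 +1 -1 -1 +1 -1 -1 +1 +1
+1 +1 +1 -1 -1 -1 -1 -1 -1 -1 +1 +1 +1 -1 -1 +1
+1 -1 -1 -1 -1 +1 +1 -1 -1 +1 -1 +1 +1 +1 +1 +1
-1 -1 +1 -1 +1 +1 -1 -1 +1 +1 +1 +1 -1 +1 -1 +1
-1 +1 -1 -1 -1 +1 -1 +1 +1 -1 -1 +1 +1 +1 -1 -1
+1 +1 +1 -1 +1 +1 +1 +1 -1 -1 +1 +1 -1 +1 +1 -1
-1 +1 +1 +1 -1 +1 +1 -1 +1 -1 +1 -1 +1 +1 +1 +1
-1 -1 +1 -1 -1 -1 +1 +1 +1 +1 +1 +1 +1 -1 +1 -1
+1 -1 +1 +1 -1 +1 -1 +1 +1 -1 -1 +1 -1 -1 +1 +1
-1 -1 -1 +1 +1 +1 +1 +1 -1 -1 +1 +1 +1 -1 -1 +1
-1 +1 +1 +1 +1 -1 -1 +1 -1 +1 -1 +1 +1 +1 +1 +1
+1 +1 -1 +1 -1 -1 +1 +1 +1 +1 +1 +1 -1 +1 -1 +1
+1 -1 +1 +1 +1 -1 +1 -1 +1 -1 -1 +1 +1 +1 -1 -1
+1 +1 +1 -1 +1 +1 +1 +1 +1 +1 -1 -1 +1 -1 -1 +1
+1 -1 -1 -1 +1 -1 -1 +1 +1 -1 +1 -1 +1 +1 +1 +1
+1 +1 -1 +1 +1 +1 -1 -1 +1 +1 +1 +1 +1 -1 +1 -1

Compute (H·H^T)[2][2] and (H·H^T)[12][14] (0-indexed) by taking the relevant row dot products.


Row 2 of H: [1, -1, -1, -1, -1, 1, 1, -1, -1, 1, -1, 1, 1, 1, 1, 1].
Row 12 of H: [1, -1, 1, 1, 1, -1, 1, -1, 1, -1, -1, 1, 1, 1, -1, -1].
Row 14 of H: [1, -1, -1, -1, 1, -1, -1, 1, 1, -1, 1, -1, 1, 1, 1, 1].
(H·H^T)[2][2] = Σ_j H[2][j]·H[2][j] = (1)² + (-1)² + (-1)² + (-1)² + (-1)² + (1)² + (1)² + (-1)² + (-1)² + (1)² + (-1)² + (1)² + (1)² + (1)² + (1)² + (1)² = 1 + 1 + 1 + 1 + 1 + 1 + 1 + 1 + 1 + 1 + 1 + 1 + 1 + 1 + 1 + 1 = 16.
(H·H^T)[12][14] = Σ_j H[12][j]·H[14][j] = (1)·(1) + (-1)·(-1) + (1)·(-1) + (1)·(-1) + (1)·(1) + (-1)·(-1) + (1)·(-1) + (-1)·(1) + (1)·(1) + (-1)·(-1) + (-1)·(1) + (1)·(-1) + (1)·(1) + (1)·(1) + (-1)·(1) + (-1)·(1) = 1 + 1 + -1 + -1 + 1 + 1 + -1 + -1 + 1 + 1 + -1 + -1 + 1 + 1 + -1 + -1 = 0.
So rows 12 and 14 are orthogonal; the diagonal entry equals n = 16.

(2,2) entry = 16; (12,14) entry = 0.


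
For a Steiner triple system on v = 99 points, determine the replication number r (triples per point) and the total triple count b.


An STS(v) is a 2-(v, 3, 1) BIBD: block size k = 3, λ = 1.
Replication: r(k − 1) = λ(v − 1) ⇒ r·2 = 99 − 1 = 98 ⇒ r = 49.
Block count: b = v(v − 1)/6 = 99·98/6 = 9702/6 = 1617.
(Check via bk = vr: 1617·3 = 4851 = 99·49 = 4851 ✓.)

r = 49, b = 1617.


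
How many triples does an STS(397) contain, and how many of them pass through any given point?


An STS(v) is a 2-(v, 3, 1) BIBD: block size k = 3, λ = 1.
Replication: r(k − 1) = λ(v − 1) ⇒ r·2 = 397 − 1 = 396 ⇒ r = 198.
Block count: bk = vr ⇒ b·3 = 397·198 = 78606 ⇒ b = 26202.
(Check via b = v(v − 1)/6 = 397·396/6 = 157212/6 = 26202.)

r = 198, b = 26202.


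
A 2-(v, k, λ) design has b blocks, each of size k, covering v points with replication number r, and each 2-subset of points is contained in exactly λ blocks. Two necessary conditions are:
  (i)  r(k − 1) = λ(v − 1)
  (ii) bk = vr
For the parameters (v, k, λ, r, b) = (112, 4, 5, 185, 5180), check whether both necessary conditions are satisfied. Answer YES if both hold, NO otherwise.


Condition (i): r(k − 1) = 185·3 = 555; λ(v − 1) = 5·111 = 555. Match? YES.
Condition (ii): bk = 5180·4 = 20720; vr = 112·185 = 20720. Match? YES.
Both conditions hold? YES.

YES


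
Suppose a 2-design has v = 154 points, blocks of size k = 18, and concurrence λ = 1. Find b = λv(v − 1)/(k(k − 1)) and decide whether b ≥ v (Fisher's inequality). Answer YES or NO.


r = λ(v − 1)/(k − 1) = 1·153/17 = 9.
b = vr/k = 154·9/18 = 77.
Fisher's inequality: b ≥ v ⇔ 77 ≥ 154? NO.

NO


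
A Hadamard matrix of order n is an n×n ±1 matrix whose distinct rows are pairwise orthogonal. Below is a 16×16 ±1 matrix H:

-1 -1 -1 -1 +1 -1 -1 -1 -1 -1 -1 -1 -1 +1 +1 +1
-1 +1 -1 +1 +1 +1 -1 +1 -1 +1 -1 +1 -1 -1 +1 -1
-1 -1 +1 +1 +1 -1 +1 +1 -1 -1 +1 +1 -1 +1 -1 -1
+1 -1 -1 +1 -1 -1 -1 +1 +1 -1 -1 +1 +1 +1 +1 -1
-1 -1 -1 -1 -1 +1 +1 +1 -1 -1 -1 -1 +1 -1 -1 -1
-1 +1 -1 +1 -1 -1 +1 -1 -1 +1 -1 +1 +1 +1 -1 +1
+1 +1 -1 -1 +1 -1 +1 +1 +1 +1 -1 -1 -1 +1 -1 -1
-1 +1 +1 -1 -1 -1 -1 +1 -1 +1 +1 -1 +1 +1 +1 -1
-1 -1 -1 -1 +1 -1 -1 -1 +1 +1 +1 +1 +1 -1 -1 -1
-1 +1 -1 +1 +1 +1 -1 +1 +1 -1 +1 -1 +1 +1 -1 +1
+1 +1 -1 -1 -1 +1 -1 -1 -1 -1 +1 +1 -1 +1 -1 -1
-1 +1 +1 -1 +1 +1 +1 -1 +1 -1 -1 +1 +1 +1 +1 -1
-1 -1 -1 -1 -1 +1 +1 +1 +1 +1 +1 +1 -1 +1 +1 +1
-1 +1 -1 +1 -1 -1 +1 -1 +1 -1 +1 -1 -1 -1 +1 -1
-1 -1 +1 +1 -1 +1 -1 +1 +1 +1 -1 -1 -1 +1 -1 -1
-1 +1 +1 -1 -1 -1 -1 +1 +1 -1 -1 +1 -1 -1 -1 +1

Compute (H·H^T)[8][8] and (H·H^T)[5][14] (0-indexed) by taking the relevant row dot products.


Row 5 of H: [-1, 1, -1, 1, -1, -1, 1, -1, -1, 1, -1, 1, 1, 1, -1, 1].
Row 8 of H: [-1, -1, -1, -1, 1, -1, -1, -1, 1, 1, 1, 1, 1, -1, -1, -1].
Row 14 of H: [-1, -1, 1, 1, -1, 1, -1, 1, 1, 1, -1, -1, -1, 1, -1, -1].
(H·H^T)[8][8] = Σ_j H[8][j]·H[8][j] = (-1)² + (-1)² + (-1)² + (-1)² + (1)² + (-1)² + (-1)² + (-1)² + (1)² + (1)² + (1)² + (1)² + (1)² + (-1)² + (-1)² + (-1)² = 1 + 1 + 1 + 1 + 1 + 1 + 1 + 1 + 1 + 1 + 1 + 1 + 1 + 1 + 1 + 1 = 16.
(H·H^T)[5][14] = Σ_j H[5][j]·H[14][j] = (-1)·(-1) + (1)·(-1) + (-1)·(1) + (1)·(1) + (-1)·(-1) + (-1)·(1) + (1)·(-1) + (-1)·(1) + (-1)·(1) + (1)·(1) + (-1)·(-1) + (1)·(-1) + (1)·(-1) + (1)·(1) + (-1)·(-1) + (1)·(-1) = 1 + -1 + -1 + 1 + 1 + -1 + -1 + -1 + -1 + 1 + 1 + -1 + -1 + 1 + 1 + -1 = -2.
Rows 5 and 14 are not orthogonal (dot product = -2 ≠ 0), so H is not a Hadamard matrix.

(8,8) entry = 16; (5,14) entry = -2.


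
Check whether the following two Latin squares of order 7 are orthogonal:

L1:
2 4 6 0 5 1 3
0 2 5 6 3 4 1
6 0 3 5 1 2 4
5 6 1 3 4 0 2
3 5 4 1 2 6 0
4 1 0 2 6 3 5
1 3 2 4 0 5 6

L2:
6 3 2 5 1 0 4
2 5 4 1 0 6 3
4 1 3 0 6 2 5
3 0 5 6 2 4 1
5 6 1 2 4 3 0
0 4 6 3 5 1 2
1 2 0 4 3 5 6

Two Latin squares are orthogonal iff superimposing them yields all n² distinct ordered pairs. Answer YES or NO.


Form the n² = 49 superimposed pairs (L1[i][j], L2[i][j]), row by row (rows and columns indexed from 0):
row 0: (2,6) (4,3) (6,2) (0,5) (5,1) (1,0) (3,4)
row 1: (0,2) (2,5) (5,4) (6,1) (3,0) (4,6) (1,3)
row 2: (6,4) (0,1) (3,3) (5,0) (1,6) (2,2) (4,5)
row 3: (5,3) (6,0) (1,5) (3,6) (4,2) (0,4) (2,1)
row 4: (3,5) (5,6) (4,1) (1,2) (2,4) (6,3) (0,0)
row 5: (4,0) (1,4) (0,6) (2,3) (6,5) (3,1) (5,2)
row 6: (1,1) (3,2) (2,0) (4,4) (0,3) (5,5) (6,6)
Orthogonality requires all 49 pairs distinct.
Check by first coordinate: for each symbol s of L1, list the L2 entries in the n cells where L1 = s; they must all differ.
  L1 = 0: L2 entries (in reading order) 5, 2, 1, 4, 0, 6, 3 — all 7 distinct ✓
  L1 = 1: L2 entries (in reading order) 0, 3, 6, 5, 2, 4, 1 — all 7 distinct ✓
  L1 = 2: L2 entries (in reading order) 6, 5, 2, 1, 4, 3, 0 — all 7 distinct ✓
  L1 = 3: L2 entries (in reading order) 4, 0, 3, 6, 5, 1, 2 — all 7 distinct ✓
  L1 = 4: L2 entries (in reading order) 3, 6, 5, 2, 1, 0, 4 — all 7 distinct ✓
  L1 = 5: L2 entries (in reading order) 1, 4, 0, 3, 6, 2, 5 — all 7 distinct ✓
  L1 = 6: L2 entries (in reading order) 2, 1, 4, 0, 3, 5, 6 — all 7 distinct ✓
Every symbol of L1 meets every symbol of L2 exactly once, so all 49 pairs are distinct (49 of 49).
Conclusion: YES.

YES


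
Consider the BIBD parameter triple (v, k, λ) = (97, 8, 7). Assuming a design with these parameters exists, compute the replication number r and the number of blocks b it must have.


Any 2-(v, k, λ) BIBD satisfies two necessary conditions:
  (i)  Each point sits in r blocks, and counting incidences through any fixed point gives r(k − 1) = λ(v − 1), so r = λ(v − 1)/(k − 1).
  (ii) Total incidences bk = vr, so b = vr/k.
Step 1: r = λ(v − 1)/(k − 1) = 7·(97 − 1)/(8 − 1) = 7·96/7 = 672/7 = 96.
Step 2: b = vr/k = 97·96/8 = 9312/8 = 1164.
Check integrality: r = 96 ∈ Z ✓, b = 1164 ∈ Z ✓.
(These identities are necessary conditions: they determine r and b for any design with these parameters, but do not by themselves prove that one exists.)

r = 96, b = 1164.


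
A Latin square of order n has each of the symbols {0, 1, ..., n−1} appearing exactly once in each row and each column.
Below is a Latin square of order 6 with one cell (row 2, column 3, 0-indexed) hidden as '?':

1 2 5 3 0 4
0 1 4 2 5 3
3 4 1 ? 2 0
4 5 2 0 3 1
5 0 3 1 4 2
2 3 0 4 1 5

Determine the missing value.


Row 2 contains symbols [0, 1, 2, 3, 4] — missing [5].
Column 3 contains symbols [0, 1, 2, 3, 4] — missing [5].
The missing symbol must appear in both missing sets; intersection = [5].
Therefore the hidden value is 5.

Missing value = 5.


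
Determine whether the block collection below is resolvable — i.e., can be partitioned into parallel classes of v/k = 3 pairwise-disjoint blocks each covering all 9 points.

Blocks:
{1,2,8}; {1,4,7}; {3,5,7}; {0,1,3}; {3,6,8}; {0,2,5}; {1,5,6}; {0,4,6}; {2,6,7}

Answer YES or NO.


v = 9, block size k = 3, number of blocks = 9.
For resolvability, blocks must partition into parallel classes of size v/k = 3.
Total blocks must therefore be a multiple of 3: 9 = 3·3 + 0 ⇒ divisible ✓.
Consider block {0,1,3}. The only other block(s) in the collection disjoint from it are {2,6,7} — just 1 block(s). Any parallel class containing {0,1,3} would need 2 other blocks each disjoint from it, so no parallel class of size 3 can contain {0,1,3}.
Since every block must belong to some parallel class in a resolution, the collection cannot be partitioned into parallel classes.
Resolvable? NO.

NO


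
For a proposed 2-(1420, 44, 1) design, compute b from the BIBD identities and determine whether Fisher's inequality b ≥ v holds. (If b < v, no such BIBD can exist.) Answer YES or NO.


r = λ(v − 1)/(k − 1) = 1·1419/43 = 33.
b = vr/k = 1420·33/44 = 1065.
Fisher's inequality: b ≥ v ⇔ 1065 ≥ 1420? NO.

NO


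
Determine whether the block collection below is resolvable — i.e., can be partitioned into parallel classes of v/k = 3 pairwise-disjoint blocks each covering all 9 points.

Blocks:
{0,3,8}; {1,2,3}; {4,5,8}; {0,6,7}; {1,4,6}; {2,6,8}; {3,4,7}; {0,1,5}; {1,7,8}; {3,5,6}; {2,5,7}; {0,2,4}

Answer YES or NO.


v = 9, block size k = 3, number of blocks = 12.
For resolvability, blocks must partition into parallel classes of size v/k = 3.
Total blocks must therefore be a multiple of 3: 12 = 3·4 + 0 ⇒ divisible ✓.
Greedy packing gives 4 candidate class(es). Each should be a full parallel class (size 3, covers all 9 points).
  Class 1 (3 blocks): {0,3,8}; {1,4,6}; {2,5,7}. Points covered: [0, 1, 2, 3, 4, 5, 6, 7, 8].
  Class 2 (3 blocks): {1,2,3}; {4,5,8}; {0,6,7}. Points covered: [0, 1, 2, 3, 4, 5, 6, 7, 8].
  Class 3 (3 blocks): {2,6,8}; {3,4,7}; {0,1,5}. Points covered: [0, 1, 2, 3, 4, 5, 6, 7, 8].
  Class 4 (3 blocks): {1,7,8}; {3,5,6}; {0,2,4}. Points covered: [0, 1, 2, 3, 4, 5, 6, 7, 8].
All classes full (size 3)? YES. All classes cover every point? YES.
Resolvable? YES.

YES


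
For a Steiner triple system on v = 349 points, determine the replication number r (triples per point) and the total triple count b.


An STS(v) is a 2-(v, 3, 1) BIBD: block size k = 3, λ = 1.
Replication: r(k − 1) = λ(v − 1) ⇒ r·2 = 349 − 1 = 348 ⇒ r = 174.
Block count: bk = vr ⇒ b·3 = 349·174 = 60726 ⇒ b = 20242.
(Check via b = v(v − 1)/6 = 349·348/6 = 121452/6 = 20242.)

r = 174, b = 20242.


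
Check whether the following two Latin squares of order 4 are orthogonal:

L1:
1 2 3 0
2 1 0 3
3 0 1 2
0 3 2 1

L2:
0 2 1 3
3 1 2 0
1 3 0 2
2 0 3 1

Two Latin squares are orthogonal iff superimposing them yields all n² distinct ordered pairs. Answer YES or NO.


Form the n² = 16 superimposed pairs (L1[i][j], L2[i][j]), row by row (rows and columns indexed from 0):
row 0: (1,0) (2,2) (3,1) (0,3)
row 1: (2,3) (1,1) (0,2) (3,0)
row 2: (3,1) (0,3) (1,0) (2,2)
row 3: (0,2) (3,0) (2,3) (1,1)
Orthogonality requires all 16 pairs distinct.
But the pair (3,1) repeats: cell (0,2) has L1 = 3, L2 = 1, and cell (2,0) has L1 = 3, L2 = 1.
A repeated pair means some other pair never occurs (only 8 distinct pairs out of 16), so the squares are not orthogonal.
Conclusion: NO.

NO


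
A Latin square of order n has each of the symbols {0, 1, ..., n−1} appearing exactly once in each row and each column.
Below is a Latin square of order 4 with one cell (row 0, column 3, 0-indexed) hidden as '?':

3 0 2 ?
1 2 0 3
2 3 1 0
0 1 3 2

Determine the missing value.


Row 0 contains symbols [0, 2, 3] — missing [1].
Column 3 contains symbols [0, 2, 3] — missing [1].
The missing symbol must appear in both missing sets; intersection = [1].
Therefore the hidden value is 1.

Missing value = 1.


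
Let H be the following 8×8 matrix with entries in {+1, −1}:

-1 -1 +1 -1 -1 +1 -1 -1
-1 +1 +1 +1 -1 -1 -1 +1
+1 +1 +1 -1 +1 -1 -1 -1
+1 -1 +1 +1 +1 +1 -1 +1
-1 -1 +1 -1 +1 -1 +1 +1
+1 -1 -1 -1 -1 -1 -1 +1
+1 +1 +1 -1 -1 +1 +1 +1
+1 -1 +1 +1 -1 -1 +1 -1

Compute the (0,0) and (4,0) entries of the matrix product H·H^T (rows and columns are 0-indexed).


Row 0 of H: [-1, -1, 1, -1, -1, 1, -1, -1].
Row 4 of H: [-1, -1, 1, -1, 1, -1, 1, 1].
(H·H^T)[0][0] = Σ_j H[0][j]·H[0][j] = (-1)² + (-1)² + (1)² + (-1)² + (-1)² + (1)² + (-1)² + (-1)² = 1 + 1 + 1 + 1 + 1 + 1 + 1 + 1 = 8.
(H·H^T)[4][0] = Σ_j H[4][j]·H[0][j] = (-1)·(-1) + (-1)·(-1) + (1)·(1) + (-1)·(-1) + (1)·(-1) + (-1)·(1) + (1)·(-1) + (1)·(-1) = 1 + 1 + 1 + 1 + -1 + -1 + -1 + -1 = 0.
So rows 4 and 0 are orthogonal; the diagonal entry equals n = 8.

(0,0) entry = 8; (4,0) entry = 0.


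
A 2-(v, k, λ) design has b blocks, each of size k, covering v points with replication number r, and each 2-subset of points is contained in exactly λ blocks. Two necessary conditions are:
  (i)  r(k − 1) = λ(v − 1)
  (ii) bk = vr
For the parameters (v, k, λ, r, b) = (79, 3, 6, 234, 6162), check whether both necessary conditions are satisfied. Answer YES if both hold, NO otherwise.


Condition (i): r(k − 1) = 234·2 = 468; λ(v − 1) = 6·78 = 468. Match? YES.
Condition (ii): bk = 6162·3 = 18486; vr = 79·234 = 18486. Match? YES.
Both conditions hold? YES.

YES


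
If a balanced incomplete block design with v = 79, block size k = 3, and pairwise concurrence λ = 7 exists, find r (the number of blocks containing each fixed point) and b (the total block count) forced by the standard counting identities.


Any 2-(v, k, λ) BIBD satisfies two necessary conditions:
  (i)  Each point sits in r blocks, and counting incidences through any fixed point gives r(k − 1) = λ(v − 1), so r = λ(v − 1)/(k − 1).
  (ii) Total incidences bk = vr, so b = vr/k.
Step 1: r = λ(v − 1)/(k − 1) = 7·(79 − 1)/(3 − 1) = 7·78/2 = 546/2 = 273.
Step 2: b = vr/k = 79·273/3 = 21567/3 = 7189.
Check integrality: r = 273 ∈ Z ✓, b = 7189 ∈ Z ✓.
(These identities are necessary conditions: they determine r and b for any design with these parameters, but do not by themselves prove that one exists.)

r = 273, b = 7189.


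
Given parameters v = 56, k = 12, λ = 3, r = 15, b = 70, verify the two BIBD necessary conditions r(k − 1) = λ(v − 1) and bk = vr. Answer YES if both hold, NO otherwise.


Condition (i): r(k − 1) = 15·11 = 165; λ(v − 1) = 3·55 = 165. Match? YES.
Condition (ii): bk = 70·12 = 840; vr = 56·15 = 840. Match? YES.
Both conditions hold? YES.

YES


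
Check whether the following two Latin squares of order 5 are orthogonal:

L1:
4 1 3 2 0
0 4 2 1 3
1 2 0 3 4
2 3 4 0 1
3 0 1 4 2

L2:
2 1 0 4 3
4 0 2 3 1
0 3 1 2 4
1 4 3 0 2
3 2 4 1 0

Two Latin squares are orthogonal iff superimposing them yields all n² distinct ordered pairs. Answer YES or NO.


Form the n² = 25 superimposed pairs (L1[i][j], L2[i][j]), row by row (rows and columns indexed from 0):
row 0: (4,2) (1,1) (3,0) (2,4) (0,3)
row 1: (0,4) (4,0) (2,2) (1,3) (3,1)
row 2: (1,0) (2,3) (0,1) (3,2) (4,4)
row 3: (2,1) (3,4) (4,3) (0,0) (1,2)
row 4: (3,3) (0,2) (1,4) (4,1) (2,0)
Orthogonality requires all 25 pairs distinct.
Check by first coordinate: for each symbol s of L1, list the L2 entries in the n cells where L1 = s; they must all differ.
  L1 = 0: L2 entries (in reading order) 3, 4, 1, 0, 2 — all 5 distinct ✓
  L1 = 1: L2 entries (in reading order) 1, 3, 0, 2, 4 — all 5 distinct ✓
  L1 = 2: L2 entries (in reading order) 4, 2, 3, 1, 0 — all 5 distinct ✓
  L1 = 3: L2 entries (in reading order) 0, 1, 2, 4, 3 — all 5 distinct ✓
  L1 = 4: L2 entries (in reading order) 2, 0, 4, 3, 1 — all 5 distinct ✓
Every symbol of L1 meets every symbol of L2 exactly once, so all 25 pairs are distinct (25 of 25).
Conclusion: YES.

YES


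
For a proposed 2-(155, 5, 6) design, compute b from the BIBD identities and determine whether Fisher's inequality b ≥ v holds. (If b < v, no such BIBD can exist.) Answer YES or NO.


b = λv(v − 1)/(k(k − 1)) = 6·155·154/(5·4) = 143220/20 = 7161.
Compare with v = 155: b ≥ v, so Fisher's inequality holds.

YES


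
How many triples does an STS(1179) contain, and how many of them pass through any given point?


An STS(v) is a 2-(v, 3, 1) BIBD: block size k = 3, λ = 1.
Replication: r(k − 1) = λ(v − 1) ⇒ r·2 = 1179 − 1 = 1178 ⇒ r = 589.
Block count: b = v(v − 1)/6 = 1179·1178/6 = 1388862/6 = 231477.
(Check via bk = vr: 231477·3 = 694431 = 1179·589 = 694431 ✓.)

r = 589, b = 231477.


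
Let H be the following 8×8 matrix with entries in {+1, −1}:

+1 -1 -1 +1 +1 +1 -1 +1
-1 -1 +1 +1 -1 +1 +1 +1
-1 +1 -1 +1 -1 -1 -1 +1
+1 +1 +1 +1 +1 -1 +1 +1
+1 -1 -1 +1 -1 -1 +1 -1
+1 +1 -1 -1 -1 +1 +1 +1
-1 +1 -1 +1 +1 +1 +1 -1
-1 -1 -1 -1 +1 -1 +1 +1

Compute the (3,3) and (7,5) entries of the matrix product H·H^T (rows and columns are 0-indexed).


Row 3 of H: [1, 1, 1, 1, 1, -1, 1, 1].
Row 5 of H: [1, 1, -1, -1, -1, 1, 1, 1].
Row 7 of H: [-1, -1, -1, -1, 1, -1, 1, 1].
(H·H^T)[3][3] = Σ_j H[3][j]·H[3][j] = (1)² + (1)² + (1)² + (1)² + (1)² + (-1)² + (1)² + (1)² = 1 + 1 + 1 + 1 + 1 + 1 + 1 + 1 = 8.
(H·H^T)[7][5] = Σ_j H[7][j]·H[5][j] = (-1)·(1) + (-1)·(1) + (-1)·(-1) + (-1)·(-1) + (1)·(-1) + (-1)·(1) + (1)·(1) + (1)·(1) = -1 + -1 + 1 + 1 + -1 + -1 + 1 + 1 = 0.
So rows 7 and 5 are orthogonal; the diagonal entry equals n = 8.

(3,3) entry = 8; (7,5) entry = 0.


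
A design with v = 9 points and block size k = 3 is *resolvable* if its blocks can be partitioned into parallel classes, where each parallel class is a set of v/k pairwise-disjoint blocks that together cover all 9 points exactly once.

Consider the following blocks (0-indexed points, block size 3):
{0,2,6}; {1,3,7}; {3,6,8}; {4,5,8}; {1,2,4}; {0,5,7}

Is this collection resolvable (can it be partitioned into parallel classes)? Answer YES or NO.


v = 9, block size k = 3, number of blocks = 6.
For resolvability, blocks must partition into parallel classes of size v/k = 3.
Total blocks must therefore be a multiple of 3: 6 = 3·2 + 0 ⇒ divisible ✓.
Greedy packing gives 2 candidate class(es). Each should be a full parallel class (size 3, covers all 9 points).
  Class 1 (3 blocks): {0,2,6}; {1,3,7}; {4,5,8}. Points covered: [0, 1, 2, 3, 4, 5, 6, 7, 8].
  Class 2 (3 blocks): {3,6,8}; {1,2,4}; {0,5,7}. Points covered: [0, 1, 2, 3, 4, 5, 6, 7, 8].
All classes full (size 3)? YES. All classes cover every point? YES.
Resolvable? YES.

YES


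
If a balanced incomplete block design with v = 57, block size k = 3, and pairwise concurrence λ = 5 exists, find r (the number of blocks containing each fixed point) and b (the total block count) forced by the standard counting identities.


Any 2-(v, k, λ) BIBD satisfies two necessary conditions:
  (i)  Each point sits in r blocks, and counting incidences through any fixed point gives r(k − 1) = λ(v − 1), so r = λ(v − 1)/(k − 1).
  (ii) Total incidences bk = vr, so b = vr/k.
Step 1: r = λ(v − 1)/(k − 1) = 5·(57 − 1)/(3 − 1) = 5·56/2 = 280/2 = 140.
Step 2: b = vr/k = 57·140/3 = 7980/3 = 2660.
Check integrality: r = 140 ∈ Z ✓, b = 2660 ∈ Z ✓.
(These identities are necessary conditions: they determine r and b for any design with these parameters, but do not by themselves prove that one exists.)

r = 140, b = 2660.


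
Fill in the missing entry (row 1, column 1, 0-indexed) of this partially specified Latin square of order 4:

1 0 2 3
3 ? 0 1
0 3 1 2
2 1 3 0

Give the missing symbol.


Row 1 contains symbols [0, 1, 3] — missing [2].
Column 1 contains symbols [0, 1, 3] — missing [2].
The missing symbol must appear in both missing sets; intersection = [2].
Therefore the hidden value is 2.

Missing value = 2.


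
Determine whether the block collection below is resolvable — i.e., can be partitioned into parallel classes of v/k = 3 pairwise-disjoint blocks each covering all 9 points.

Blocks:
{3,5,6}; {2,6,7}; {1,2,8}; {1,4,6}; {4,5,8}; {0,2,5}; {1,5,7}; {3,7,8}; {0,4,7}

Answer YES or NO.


v = 9, block size k = 3, number of blocks = 9.
For resolvability, blocks must partition into parallel classes of size v/k = 3.
Total blocks must therefore be a multiple of 3: 9 = 3·3 + 0 ⇒ divisible ✓.
Consider block {2,6,7}. The only other block(s) in the collection disjoint from it are {4,5,8} — just 1 block(s). Any parallel class containing {2,6,7} would need 2 other blocks each disjoint from it, so no parallel class of size 3 can contain {2,6,7}.
Since every block must belong to some parallel class in a resolution, the collection cannot be partitioned into parallel classes.
Resolvable? NO.

NO


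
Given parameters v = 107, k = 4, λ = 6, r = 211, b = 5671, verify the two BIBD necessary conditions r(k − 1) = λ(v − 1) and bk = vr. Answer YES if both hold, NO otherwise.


Condition (i): r(k − 1) = 211·3 = 633; λ(v − 1) = 6·106 = 636. Match? NO.
Condition (ii): bk = 5671·4 = 22684; vr = 107·211 = 22577. Match? NO.
Both conditions hold? NO.

NO


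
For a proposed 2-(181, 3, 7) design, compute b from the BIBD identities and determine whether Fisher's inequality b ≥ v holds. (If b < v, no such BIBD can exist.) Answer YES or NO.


b = λv(v − 1)/(k(k − 1)) = 7·181·180/(3·2) = 228060/6 = 38010.
Compare with v = 181: b ≥ v, so Fisher's inequality holds.

YES


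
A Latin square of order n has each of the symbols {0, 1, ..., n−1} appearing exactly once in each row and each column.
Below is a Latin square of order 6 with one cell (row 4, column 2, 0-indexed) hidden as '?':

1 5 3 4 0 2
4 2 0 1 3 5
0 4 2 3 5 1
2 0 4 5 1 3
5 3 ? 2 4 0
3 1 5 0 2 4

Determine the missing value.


Row 4 contains symbols [0, 2, 3, 4, 5] — missing [1].
Column 2 contains symbols [0, 2, 3, 4, 5] — missing [1].
The missing symbol must appear in both missing sets; intersection = [1].
Therefore the hidden value is 1.

Missing value = 1.


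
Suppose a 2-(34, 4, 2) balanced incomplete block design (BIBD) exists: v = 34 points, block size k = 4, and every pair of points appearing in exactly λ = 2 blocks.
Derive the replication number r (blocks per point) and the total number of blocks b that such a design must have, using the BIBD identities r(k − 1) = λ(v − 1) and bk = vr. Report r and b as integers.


Any 2-(v, k, λ) BIBD satisfies two necessary conditions:
  (i)  Each point sits in r blocks, and counting incidences through any fixed point gives r(k − 1) = λ(v − 1), so r = λ(v − 1)/(k − 1).
  (ii) Total incidences bk = vr, so b = vr/k.
Step 1: r = λ(v − 1)/(k − 1) = 2·(34 − 1)/(4 − 1) = 2·33/3 = 66/3 = 22.
Step 2: b = vr/k = 34·22/4 = 748/4 = 187.
Check integrality: r = 22 ∈ Z ✓, b = 187 ∈ Z ✓.
(These identities are necessary conditions: they determine r and b for any design with these parameters, but do not by themselves prove that one exists.)

r = 22, b = 187.


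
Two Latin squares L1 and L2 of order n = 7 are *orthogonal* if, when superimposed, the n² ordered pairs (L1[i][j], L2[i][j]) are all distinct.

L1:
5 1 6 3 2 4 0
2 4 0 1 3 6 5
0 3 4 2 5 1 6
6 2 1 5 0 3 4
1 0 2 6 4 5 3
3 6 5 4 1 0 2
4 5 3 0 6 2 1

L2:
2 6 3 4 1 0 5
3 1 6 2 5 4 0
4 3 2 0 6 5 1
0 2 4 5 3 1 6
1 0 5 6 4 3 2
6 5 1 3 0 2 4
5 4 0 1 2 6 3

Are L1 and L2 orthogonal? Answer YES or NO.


Form the n² = 49 superimposed pairs (L1[i][j], L2[i][j]), row by row (rows and columns indexed from 0):
row 0: (5,2) (1,6) (6,3) (3,4) (2,1) (4,0) (0,5)
row 1: (2,3) (4,1) (0,6) (1,2) (3,5) (6,4) (5,0)
row 2: (0,4) (3,3) (4,2) (2,0) (5,6) (1,5) (6,1)
row 3: (6,0) (2,2) (1,4) (5,5) (0,3) (3,1) (4,6)
row 4: (1,1) (0,0) (2,5) (6,6) (4,4) (5,3) (3,2)
row 5: (3,6) (6,5) (5,1) (4,3) (1,0) (0,2) (2,4)
row 6: (4,5) (5,4) (3,0) (0,1) (6,2) (2,6) (1,3)
Orthogonality requires all 49 pairs distinct.
Check by first coordinate: for each symbol s of L1, list the L2 entries in the n cells where L1 = s; they must all differ.
  L1 = 0: L2 entries (in reading order) 5, 6, 4, 3, 0, 2, 1 — all 7 distinct ✓
  L1 = 1: L2 entries (in reading order) 6, 2, 5, 4, 1, 0, 3 — all 7 distinct ✓
  L1 = 2: L2 entries (in reading order) 1, 3, 0, 2, 5, 4, 6 — all 7 distinct ✓
  L1 = 3: L2 entries (in reading order) 4, 5, 3, 1, 2, 6, 0 — all 7 distinct ✓
  L1 = 4: L2 entries (in reading order) 0, 1, 2, 6, 4, 3, 5 — all 7 distinct ✓
  L1 = 5: L2 entries (in reading order) 2, 0, 6, 5, 3, 1, 4 — all 7 distinct ✓
  L1 = 6: L2 entries (in reading order) 3, 4, 1, 0, 6, 5, 2 — all 7 distinct ✓
Every symbol of L1 meets every symbol of L2 exactly once, so all 49 pairs are distinct (49 of 49).
Conclusion: YES.

YES


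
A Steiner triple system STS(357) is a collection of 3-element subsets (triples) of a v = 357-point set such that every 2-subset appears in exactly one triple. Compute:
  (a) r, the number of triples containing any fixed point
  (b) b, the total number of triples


An STS(v) is a 2-(v, 3, 1) BIBD: block size k = 3, λ = 1.
Replication: r(k − 1) = λ(v − 1) ⇒ r·2 = 357 − 1 = 356 ⇒ r = 178.
Block count: bk = vr ⇒ b·3 = 357·178 = 63546 ⇒ b = 21182.

r = 178, b = 21182.


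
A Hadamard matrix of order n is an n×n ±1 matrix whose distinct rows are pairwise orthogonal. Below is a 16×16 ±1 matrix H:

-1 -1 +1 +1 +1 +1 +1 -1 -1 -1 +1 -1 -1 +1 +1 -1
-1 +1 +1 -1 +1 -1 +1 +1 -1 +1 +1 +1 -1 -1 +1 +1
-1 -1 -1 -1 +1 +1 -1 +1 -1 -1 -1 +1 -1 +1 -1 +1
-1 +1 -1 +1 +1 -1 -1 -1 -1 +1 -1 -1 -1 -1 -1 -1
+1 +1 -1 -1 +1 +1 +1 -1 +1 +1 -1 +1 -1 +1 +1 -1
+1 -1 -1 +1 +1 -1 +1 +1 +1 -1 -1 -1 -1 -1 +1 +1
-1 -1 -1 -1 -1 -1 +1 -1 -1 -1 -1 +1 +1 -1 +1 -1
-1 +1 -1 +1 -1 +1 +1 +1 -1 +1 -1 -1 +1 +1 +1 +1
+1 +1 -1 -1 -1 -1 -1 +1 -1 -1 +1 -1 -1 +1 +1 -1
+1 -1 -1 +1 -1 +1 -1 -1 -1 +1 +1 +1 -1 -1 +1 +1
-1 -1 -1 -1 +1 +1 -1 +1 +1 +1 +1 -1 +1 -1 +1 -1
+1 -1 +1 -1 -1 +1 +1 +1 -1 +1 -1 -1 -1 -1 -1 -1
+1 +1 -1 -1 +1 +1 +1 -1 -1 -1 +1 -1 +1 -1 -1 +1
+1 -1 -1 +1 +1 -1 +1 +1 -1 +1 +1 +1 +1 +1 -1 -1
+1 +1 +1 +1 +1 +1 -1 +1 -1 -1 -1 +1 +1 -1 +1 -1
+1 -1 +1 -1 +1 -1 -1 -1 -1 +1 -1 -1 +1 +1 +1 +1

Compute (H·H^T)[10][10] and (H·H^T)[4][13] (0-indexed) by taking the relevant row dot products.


Row 4 of H: [1, 1, -1, -1, 1, 1, 1, -1, 1, 1, -1, 1, -1, 1, 1, -1].
Row 10 of H: [-1, -1, -1, -1, 1, 1, -1, 1, 1, 1, 1, -1, 1, -1, 1, -1].
Row 13 of H: [1, -1, -1, 1, 1, -1, 1, 1, -1, 1, 1, 1, 1, 1, -1, -1].
(H·H^T)[10][10] = Σ_j H[10][j]·H[10][j] = (-1)² + (-1)² + (-1)² + (-1)² + (1)² + (1)² + (-1)² + (1)² + (1)² + (1)² + (1)² + (-1)² + (1)² + (-1)² + (1)² + (-1)² = 1 + 1 + 1 + 1 + 1 + 1 + 1 + 1 + 1 + 1 + 1 + 1 + 1 + 1 + 1 + 1 = 16.
(H·H^T)[4][13] = Σ_j H[4][j]·H[13][j] = (1)·(1) + (1)·(-1) + (-1)·(-1) + (-1)·(1) + (1)·(1) + (1)·(-1) + (1)·(1) + (-1)·(1) + (1)·(-1) + (1)·(1) + (-1)·(1) + (1)·(1) + (-1)·(1) + (1)·(1) + (1)·(-1) + (-1)·(-1) = 1 + -1 + 1 + -1 + 1 + -1 + 1 + -1 + -1 + 1 + -1 + 1 + -1 + 1 + -1 + 1 = 0.
So rows 4 and 13 are orthogonal; the diagonal entry equals n = 16.

(10,10) entry = 16; (4,13) entry = 0.


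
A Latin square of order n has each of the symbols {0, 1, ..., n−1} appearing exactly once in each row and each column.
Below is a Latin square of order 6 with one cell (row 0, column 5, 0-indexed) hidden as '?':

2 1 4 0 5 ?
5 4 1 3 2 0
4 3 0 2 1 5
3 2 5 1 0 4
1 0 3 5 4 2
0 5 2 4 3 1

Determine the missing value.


Row 0 contains symbols [0, 1, 2, 4, 5] — missing [3].
Column 5 contains symbols [0, 1, 2, 4, 5] — missing [3].
The missing symbol must appear in both missing sets; intersection = [3].
Therefore the hidden value is 3.

Missing value = 3.


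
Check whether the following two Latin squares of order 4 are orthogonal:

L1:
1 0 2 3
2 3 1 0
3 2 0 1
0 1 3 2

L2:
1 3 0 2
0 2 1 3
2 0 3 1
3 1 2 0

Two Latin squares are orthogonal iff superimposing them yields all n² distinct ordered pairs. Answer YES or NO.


Form the n² = 16 superimposed pairs (L1[i][j], L2[i][j]), row by row (rows and columns indexed from 0):
row 0: (1,1) (0,3) (2,0) (3,2)
row 1: (2,0) (3,2) (1,1) (0,3)
row 2: (3,2) (2,0) (0,3) (1,1)
row 3: (0,3) (1,1) (3,2) (2,0)
Orthogonality requires all 16 pairs distinct.
But the pair (2,0) repeats: cell (0,2) has L1 = 2, L2 = 0, and cell (1,0) has L1 = 2, L2 = 0.
A repeated pair means some other pair never occurs (only 4 distinct pairs out of 16), so the squares are not orthogonal.
Conclusion: NO.

NO


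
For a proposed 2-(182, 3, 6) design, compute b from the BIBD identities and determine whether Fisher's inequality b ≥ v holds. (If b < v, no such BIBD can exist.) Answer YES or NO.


r = λ(v − 1)/(k − 1) = 6·181/2 = 543.
b = vr/k = 182·543/3 = 32942.
Fisher's inequality: b ≥ v ⇔ 32942 ≥ 182? YES.

YES


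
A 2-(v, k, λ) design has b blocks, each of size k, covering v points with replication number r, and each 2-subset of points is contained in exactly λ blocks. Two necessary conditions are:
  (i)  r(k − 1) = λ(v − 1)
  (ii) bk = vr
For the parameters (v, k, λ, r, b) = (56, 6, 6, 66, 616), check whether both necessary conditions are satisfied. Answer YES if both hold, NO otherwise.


Condition (i): r(k − 1) = 66·5 = 330; λ(v − 1) = 6·55 = 330. Match? YES.
Condition (ii): bk = 616·6 = 3696; vr = 56·66 = 3696. Match? YES.
Both conditions hold? YES.

YES


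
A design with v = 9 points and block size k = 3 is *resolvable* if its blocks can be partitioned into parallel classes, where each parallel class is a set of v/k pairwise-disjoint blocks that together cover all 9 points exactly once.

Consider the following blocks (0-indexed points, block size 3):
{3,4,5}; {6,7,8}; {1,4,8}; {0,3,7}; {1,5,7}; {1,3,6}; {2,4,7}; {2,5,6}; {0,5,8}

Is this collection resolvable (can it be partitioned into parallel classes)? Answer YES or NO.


v = 9, block size k = 3, number of blocks = 9.
For resolvability, blocks must partition into parallel classes of size v/k = 3.
Total blocks must therefore be a multiple of 3: 9 = 3·3 + 0 ⇒ divisible ✓.
Consider block {3,4,5}. The only other block(s) in the collection disjoint from it are {6,7,8} — just 1 block(s). Any parallel class containing {3,4,5} would need 2 other blocks each disjoint from it, so no parallel class of size 3 can contain {3,4,5}.
Since every block must belong to some parallel class in a resolution, the collection cannot be partitioned into parallel classes.
Resolvable? NO.

NO


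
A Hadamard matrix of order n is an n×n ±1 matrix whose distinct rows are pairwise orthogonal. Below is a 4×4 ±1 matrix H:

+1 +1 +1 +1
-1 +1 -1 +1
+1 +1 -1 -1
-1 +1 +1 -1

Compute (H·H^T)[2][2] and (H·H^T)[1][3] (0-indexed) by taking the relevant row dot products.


Row 1 of H: [-1, 1, -1, 1].
Row 2 of H: [1, 1, -1, -1].
Row 3 of H: [-1, 1, 1, -1].
(H·H^T)[2][2] = Σ_j H[2][j]·H[2][j] = (1)² + (1)² + (-1)² + (-1)² = 1 + 1 + 1 + 1 = 4.
(H·H^T)[1][3] = Σ_j H[1][j]·H[3][j] = (-1)·(-1) + (1)·(1) + (-1)·(1) + (1)·(-1) = 1 + 1 + -1 + -1 = 0.
So rows 1 and 3 are orthogonal; the diagonal entry equals n = 4.

(2,2) entry = 4; (1,3) entry = 0.


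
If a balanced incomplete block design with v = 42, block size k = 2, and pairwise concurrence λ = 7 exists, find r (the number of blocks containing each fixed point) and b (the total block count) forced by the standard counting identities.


Any 2-(v, k, λ) BIBD satisfies two necessary conditions:
  (i)  Each point sits in r blocks, and counting incidences through any fixed point gives r(k − 1) = λ(v − 1), so r = λ(v − 1)/(k − 1).
  (ii) Total incidences bk = vr, so b = vr/k.
Step 1: r = λ(v − 1)/(k − 1) = 7·(42 − 1)/(2 − 1) = 7·41/1 = 287/1 = 287.
Step 2: b = vr/k = 42·287/2 = 12054/2 = 6027.
Check integrality: r = 287 ∈ Z ✓, b = 6027 ∈ Z ✓.
(These identities are necessary conditions: they determine r and b for any design with these parameters, but do not by themselves prove that one exists.)

r = 287, b = 6027.


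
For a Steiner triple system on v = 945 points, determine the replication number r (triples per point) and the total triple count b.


An STS(v) is a 2-(v, 3, 1) BIBD: block size k = 3, λ = 1.
Replication: r(k − 1) = λ(v − 1) ⇒ r·2 = 945 − 1 = 944 ⇒ r = 472.
Block count: b = v(v − 1)/6 = 945·944/6 = 892080/6 = 148680.

r = 472, b = 148680.


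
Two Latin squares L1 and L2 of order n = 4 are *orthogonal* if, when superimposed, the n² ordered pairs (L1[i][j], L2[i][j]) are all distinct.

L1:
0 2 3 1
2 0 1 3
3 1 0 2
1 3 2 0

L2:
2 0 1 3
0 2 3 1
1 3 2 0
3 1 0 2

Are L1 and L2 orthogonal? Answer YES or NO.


Form the n² = 16 superimposed pairs (L1[i][j], L2[i][j]), row by row (rows and columns indexed from 0):
row 0: (0,2) (2,0) (3,1) (1,3)
row 1: (2,0) (0,2) (1,3) (3,1)
row 2: (3,1) (1,3) (0,2) (2,0)
row 3: (1,3) (3,1) (2,0) (0,2)
Orthogonality requires all 16 pairs distinct.
But the pair (2,0) repeats: cell (0,1) has L1 = 2, L2 = 0, and cell (1,0) has L1 = 2, L2 = 0.
A repeated pair means some other pair never occurs (only 4 distinct pairs out of 16), so the squares are not orthogonal.
Conclusion: NO.

NO


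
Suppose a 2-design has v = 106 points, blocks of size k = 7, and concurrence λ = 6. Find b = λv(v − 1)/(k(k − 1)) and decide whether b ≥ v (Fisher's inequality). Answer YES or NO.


r = λ(v − 1)/(k − 1) = 6·105/6 = 105.
b = vr/k = 106·105/7 = 1590.
Fisher's inequality: b ≥ v ⇔ 1590 ≥ 106? YES.

YES


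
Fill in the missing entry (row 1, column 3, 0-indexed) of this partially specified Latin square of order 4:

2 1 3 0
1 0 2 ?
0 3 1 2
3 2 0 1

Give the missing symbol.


Row 1 contains symbols [0, 1, 2] — missing [3].
Column 3 contains symbols [0, 1, 2] — missing [3].
The missing symbol must appear in both missing sets; intersection = [3].
Therefore the hidden value is 3.

Missing value = 3.


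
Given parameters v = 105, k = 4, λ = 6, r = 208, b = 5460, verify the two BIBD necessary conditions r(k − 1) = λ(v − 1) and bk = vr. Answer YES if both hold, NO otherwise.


Condition (i): r(k − 1) = 208·3 = 624; λ(v − 1) = 6·104 = 624. Match? YES.
Condition (ii): bk = 5460·4 = 21840; vr = 105·208 = 21840. Match? YES.
Both conditions hold? YES.

YES


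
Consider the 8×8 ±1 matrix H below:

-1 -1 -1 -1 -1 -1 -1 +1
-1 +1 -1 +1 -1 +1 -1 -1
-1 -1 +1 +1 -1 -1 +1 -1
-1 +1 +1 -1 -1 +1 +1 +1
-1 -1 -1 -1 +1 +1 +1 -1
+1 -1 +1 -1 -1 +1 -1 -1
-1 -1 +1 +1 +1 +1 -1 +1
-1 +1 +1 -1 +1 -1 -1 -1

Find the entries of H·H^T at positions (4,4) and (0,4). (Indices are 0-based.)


Row 0 of H: [-1, -1, -1, -1, -1, -1, -1, 1].
Row 4 of H: [-1, -1, -1, -1, 1, 1, 1, -1].
(H·H^T)[4][4] = Σ_j H[4][j]·H[4][j] = (-1)² + (-1)² + (-1)² + (-1)² + (1)² + (1)² + (1)² + (-1)² = 1 + 1 + 1 + 1 + 1 + 1 + 1 + 1 = 8.
(H·H^T)[0][4] = Σ_j H[0][j]·H[4][j] = (-1)·(-1) + (-1)·(-1) + (-1)·(-1) + (-1)·(-1) + (-1)·(1) + (-1)·(1) + (-1)·(1) + (1)·(-1) = 1 + 1 + 1 + 1 + -1 + -1 + -1 + -1 = 0.
So rows 0 and 4 are orthogonal; the diagonal entry equals n = 8.

(4,4) entry = 8; (0,4) entry = 0.


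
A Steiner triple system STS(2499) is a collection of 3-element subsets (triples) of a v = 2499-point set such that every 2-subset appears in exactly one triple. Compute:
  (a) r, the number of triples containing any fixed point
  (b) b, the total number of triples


An STS(v) is a 2-(v, 3, 1) BIBD: block size k = 3, λ = 1.
Replication: r(k − 1) = λ(v − 1) ⇒ r·2 = 2499 − 1 = 2498 ⇒ r = 1249.
Block count: bk = vr ⇒ b·3 = 2499·1249 = 3121251 ⇒ b = 1040417.
(Check via b = v(v − 1)/6 = 2499·2498/6 = 6242502/6 = 1040417.)

r = 1249, b = 1040417.


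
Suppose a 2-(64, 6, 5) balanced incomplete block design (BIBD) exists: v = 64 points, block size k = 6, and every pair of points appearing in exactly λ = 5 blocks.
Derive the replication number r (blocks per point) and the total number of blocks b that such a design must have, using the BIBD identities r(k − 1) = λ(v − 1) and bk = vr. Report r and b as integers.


Any 2-(v, k, λ) BIBD satisfies two necessary conditions:
  (i)  Each point sits in r blocks, and counting incidences through any fixed point gives r(k − 1) = λ(v − 1), so r = λ(v − 1)/(k − 1).
  (ii) Total incidences bk = vr, so b = vr/k.
Step 1: r = λ(v − 1)/(k − 1) = 5·(64 − 1)/(6 − 1) = 5·63/5 = 315/5 = 63.
Step 2: b = vr/k = 64·63/6 = 4032/6 = 672.
Check integrality: r = 63 ∈ Z ✓, b = 672 ∈ Z ✓.
(These identities are necessary conditions: they determine r and b for any design with these parameters, but do not by themselves prove that one exists.)

r = 63, b = 672.


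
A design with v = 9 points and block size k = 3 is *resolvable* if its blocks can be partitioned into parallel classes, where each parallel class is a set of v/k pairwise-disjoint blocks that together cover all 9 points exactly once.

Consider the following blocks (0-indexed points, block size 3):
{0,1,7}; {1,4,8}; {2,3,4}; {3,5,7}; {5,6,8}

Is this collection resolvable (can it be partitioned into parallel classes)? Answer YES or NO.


v = 9, block size k = 3, number of blocks = 5.
For resolvability, blocks must partition into parallel classes of size v/k = 3.
Total blocks must therefore be a multiple of 3: 5 = 3·1 + 2 ⇒ not divisible ✗.
Resolvable? NO.

NO


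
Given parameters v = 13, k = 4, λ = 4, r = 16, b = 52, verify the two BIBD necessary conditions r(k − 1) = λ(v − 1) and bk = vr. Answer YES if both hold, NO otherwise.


Condition (i): r(k − 1) = 16·3 = 48; λ(v − 1) = 4·12 = 48. Match? YES.
Condition (ii): bk = 52·4 = 208; vr = 13·16 = 208. Match? YES.
Both conditions hold? YES.

YES


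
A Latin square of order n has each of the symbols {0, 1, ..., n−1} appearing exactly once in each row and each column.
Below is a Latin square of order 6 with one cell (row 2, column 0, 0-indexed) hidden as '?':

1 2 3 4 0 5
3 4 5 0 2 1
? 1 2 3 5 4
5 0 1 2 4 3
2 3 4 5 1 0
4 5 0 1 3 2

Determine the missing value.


Row 2 contains symbols [1, 2, 3, 4, 5] — missing [0].
Column 0 contains symbols [1, 2, 3, 4, 5] — missing [0].
The missing symbol must appear in both missing sets; intersection = [0].
Therefore the hidden value is 0.

Missing value = 0.
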